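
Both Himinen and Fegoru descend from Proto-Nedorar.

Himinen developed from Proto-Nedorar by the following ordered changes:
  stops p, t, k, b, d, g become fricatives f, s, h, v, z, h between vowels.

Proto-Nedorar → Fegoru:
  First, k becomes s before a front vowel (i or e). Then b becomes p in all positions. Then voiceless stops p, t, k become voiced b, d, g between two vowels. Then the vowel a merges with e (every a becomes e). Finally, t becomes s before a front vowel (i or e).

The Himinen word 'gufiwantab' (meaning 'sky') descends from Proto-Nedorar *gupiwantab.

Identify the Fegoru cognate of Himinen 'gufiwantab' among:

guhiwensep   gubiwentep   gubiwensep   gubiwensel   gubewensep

Fegoru: *gupiwantab
  gupiwantab (rule 1 does not apply)
  gupiwantab → gupiwantap   [unconditioned shift]
  gupiwantap → gubiwantap   [intervocalic voicing]
  gubiwantap → gubiwentep   [vowel merger]
  gubiwentep → gubiwensep   [palatalisation]
  giving Fegoru gubiwensep.

gubiwensep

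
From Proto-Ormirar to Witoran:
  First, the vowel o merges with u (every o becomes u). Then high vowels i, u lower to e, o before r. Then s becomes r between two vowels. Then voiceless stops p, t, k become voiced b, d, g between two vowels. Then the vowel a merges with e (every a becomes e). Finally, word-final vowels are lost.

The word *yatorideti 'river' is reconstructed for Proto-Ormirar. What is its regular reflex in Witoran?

yedorided

Witoran: *yatorideti > yaturideti > yatorideti > yadoridedi > yedoridedi > yedorided  (by vowel merger, pre-rhotic lowering, intervocalic voicing, vowel merger, apocope)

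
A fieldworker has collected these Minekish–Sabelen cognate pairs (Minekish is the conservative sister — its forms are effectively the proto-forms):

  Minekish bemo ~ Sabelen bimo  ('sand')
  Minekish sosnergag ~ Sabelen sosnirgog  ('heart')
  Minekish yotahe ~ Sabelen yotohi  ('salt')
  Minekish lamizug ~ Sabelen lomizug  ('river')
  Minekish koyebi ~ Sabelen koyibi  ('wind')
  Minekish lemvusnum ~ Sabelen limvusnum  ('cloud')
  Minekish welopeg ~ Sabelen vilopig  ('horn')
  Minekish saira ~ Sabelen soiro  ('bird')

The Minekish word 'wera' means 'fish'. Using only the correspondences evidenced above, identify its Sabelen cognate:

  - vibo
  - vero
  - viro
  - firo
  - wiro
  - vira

welopeg ~ vilopig — Minekish w corresponds to Sabelen v word-initially before a front vowel.
sosnergag ~ sosnirgog — Minekish e corresponds to Sabelen i after a consonant, before r.
saira ~ soiro — Minekish a corresponds to Sabelen o word-finally.
Applying these to Minekish 'wera':
  wera → vera   (w→v word-initially before a front vowel)
  vera → vira   (e→i after a consonant, before r)
  vira → viro   (a→o word-finally)
So the Sabelen cognate is 'viro'.

viro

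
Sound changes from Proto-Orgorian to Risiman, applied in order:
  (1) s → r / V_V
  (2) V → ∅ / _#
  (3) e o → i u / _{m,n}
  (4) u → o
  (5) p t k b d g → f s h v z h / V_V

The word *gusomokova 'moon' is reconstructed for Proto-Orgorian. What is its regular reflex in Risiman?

Risiman: *gusomokova > guromokova > guromokov > gurumokov > goromokov > goromohov  (by rhotacism, apocope, pre-nasal raising, vowel merger, intervocalic lenition)

goromohov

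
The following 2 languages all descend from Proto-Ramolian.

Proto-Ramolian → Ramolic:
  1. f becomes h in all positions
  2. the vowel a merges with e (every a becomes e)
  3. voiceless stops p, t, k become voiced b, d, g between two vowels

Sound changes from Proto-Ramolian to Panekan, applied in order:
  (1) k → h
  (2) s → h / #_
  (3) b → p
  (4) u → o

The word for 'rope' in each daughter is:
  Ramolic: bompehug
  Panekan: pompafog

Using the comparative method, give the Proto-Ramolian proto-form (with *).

*bompafug

Position 1: Ramolic has b, Panekan has p. Taking the neighbouring segments as reconstructed: Ramolic b can only go back to *b; Panekan p could go back to *p or *b — the one source consistent with every daughter is *b.
Position 5: Ramolic has e, Panekan has a. Panekan preserves a here (none of its changes turn any other segment into a), so the proto-segment is *a.
Position 6: Ramolic has h, Panekan has f. Panekan preserves f here (none of its changes turn any other segment into f), so the proto-segment is *f.
Verify the candidate proto-form against each daughter:
Ramolic: *bompafug
  bompafug → bompahug   [unconditioned shift]
  bompahug → bompehug   [vowel merger]
  bompehug (rule 3 does not apply)
  giving Ramolic bompehug.
Panekan: start from *bompafug.
  rule 1: no change — bompafug
  rule 2: no change — bompafug
  rule 3 (unconditioned shift): bompafug → pompafug
  rule 4 (vowel merger): pompafug → pompafog
  ⇒ Panekan pompafog
Only *bompafug yields all of Ramolic bompehug, Panekan pompafog.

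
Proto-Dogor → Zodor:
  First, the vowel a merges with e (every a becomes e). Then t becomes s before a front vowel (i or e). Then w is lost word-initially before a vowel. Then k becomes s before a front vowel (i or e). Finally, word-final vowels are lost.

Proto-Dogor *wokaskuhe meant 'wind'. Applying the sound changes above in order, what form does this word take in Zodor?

Zodor: *wokaskuhe > wokeskuhe > okeskuhe > oseskuhe > oseskuh  (by vowel merger, glide loss, palatalisation, apocope)

oseskuh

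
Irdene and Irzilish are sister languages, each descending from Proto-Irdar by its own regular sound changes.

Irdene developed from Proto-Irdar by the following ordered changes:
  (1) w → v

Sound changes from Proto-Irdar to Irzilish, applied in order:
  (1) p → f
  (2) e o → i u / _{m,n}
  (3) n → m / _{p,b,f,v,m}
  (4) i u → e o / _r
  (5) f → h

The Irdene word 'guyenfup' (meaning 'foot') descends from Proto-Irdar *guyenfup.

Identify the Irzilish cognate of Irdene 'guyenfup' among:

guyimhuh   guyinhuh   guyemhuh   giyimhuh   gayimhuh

Irzilish: *guyenfup > guyenfuf > guyinfuf > guyimfuf > guyimhuh  (by unconditioned shift, pre-nasal raising, nasal place assimilation, unconditioned shift)
Only 'guyimhuh' matches the regular Irzilish development of *guyenfup.

guyimhuh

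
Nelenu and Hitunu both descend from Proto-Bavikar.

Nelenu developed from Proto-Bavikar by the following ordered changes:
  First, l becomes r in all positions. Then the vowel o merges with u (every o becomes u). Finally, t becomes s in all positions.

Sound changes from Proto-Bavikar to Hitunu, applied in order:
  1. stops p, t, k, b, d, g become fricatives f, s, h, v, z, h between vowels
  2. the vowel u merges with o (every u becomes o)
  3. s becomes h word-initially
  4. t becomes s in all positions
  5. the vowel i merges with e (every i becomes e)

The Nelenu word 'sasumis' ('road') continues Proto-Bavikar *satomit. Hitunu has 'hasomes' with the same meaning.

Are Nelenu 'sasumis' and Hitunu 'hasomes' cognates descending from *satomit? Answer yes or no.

Derive the expected Hitunu reflex of *satomit:
Hitunu: *satomit
  satomit → sasomit   [intervocalic lenition]
  sasomit (rule 2 does not apply)
  sasomit → hasomit   [debuccalisation]
  hasomit → hasomis   [unconditioned shift]
  hasomis → hasomes   [vowel merger]
  giving Hitunu hasomes.
Hitunu 'hasomes' matches the regular reflex exactly, so the pair is cognate.

yes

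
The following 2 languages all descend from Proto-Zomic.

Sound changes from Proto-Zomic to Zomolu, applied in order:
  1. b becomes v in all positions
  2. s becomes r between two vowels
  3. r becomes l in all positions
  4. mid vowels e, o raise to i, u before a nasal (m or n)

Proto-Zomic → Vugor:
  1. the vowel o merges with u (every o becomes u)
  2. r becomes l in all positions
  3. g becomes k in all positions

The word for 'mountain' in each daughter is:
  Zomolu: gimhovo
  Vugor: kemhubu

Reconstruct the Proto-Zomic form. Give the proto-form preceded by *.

Position 1: Zomolu has g, Vugor has k. Zomolu preserves g here (none of its changes turn any other segment into g), so the proto-segment is *g.
Position 2: Zomolu has i, Vugor has e. Vugor preserves e here (none of its changes turn any other segment into e), so the proto-segment is *e.
Continuing position by position gives *gemhobo; check it forward:
Zomolu: start from *gemhobo.
  rule 1 (unconditioned shift): gemhobo → gemhovo
  rule 2: no change — gemhovo
  rule 3: no change — gemhovo
  rule 4 (pre-nasal raising): gemhovo → gimhovo
  ⇒ Zomolu gimhovo
Vugor: *gemhobo
  gemhobo → gemhubu   [vowel merger]
  gemhubu (rule 2 does not apply)
  gemhubu → kemhubu   [unconditioned shift]
  giving Vugor kemhubu.
Only *gemhobo yields all of Zomolu gimhovo, Vugor kemhubu.

*gemhobo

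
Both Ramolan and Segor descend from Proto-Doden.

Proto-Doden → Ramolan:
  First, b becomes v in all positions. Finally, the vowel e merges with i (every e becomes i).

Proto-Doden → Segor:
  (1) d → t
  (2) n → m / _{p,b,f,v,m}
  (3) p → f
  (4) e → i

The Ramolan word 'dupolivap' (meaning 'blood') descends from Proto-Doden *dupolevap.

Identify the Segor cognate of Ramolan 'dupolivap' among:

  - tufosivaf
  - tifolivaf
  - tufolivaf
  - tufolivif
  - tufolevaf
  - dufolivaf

tufolivaf

Segor: *dupolevap
  dupolevap → tupolevap   [unconditioned shift]
  tupolevap (rule 2 does not apply)
  tupolevap → tufolevaf   [unconditioned shift]
  tufolevaf → tufolivaf   [vowel merger]
  giving Segor tufolivaf.
Among the options, 'tufolivaf' alone shows every Segor change applied in order.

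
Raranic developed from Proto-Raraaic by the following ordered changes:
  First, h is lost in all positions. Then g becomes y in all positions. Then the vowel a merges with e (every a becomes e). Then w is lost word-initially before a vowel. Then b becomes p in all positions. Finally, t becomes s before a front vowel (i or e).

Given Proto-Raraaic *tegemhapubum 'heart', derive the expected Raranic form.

seyemepupum

Raranic: start from *tegemhapubum.
  rule 1 (h-loss): tegemhapubum → tegemapubum
  rule 2 (unconditioned shift): tegemapubum → teyemapubum
  rule 3 (vowel merger): teyemapubum → teyemepubum
  rule 4: no change — teyemepubum
  rule 5 (unconditioned shift): teyemepubum → teyemepupum
  rule 6 (palatalisation): teyemepupum → seyemepupum
  ⇒ Raranic seyemepupum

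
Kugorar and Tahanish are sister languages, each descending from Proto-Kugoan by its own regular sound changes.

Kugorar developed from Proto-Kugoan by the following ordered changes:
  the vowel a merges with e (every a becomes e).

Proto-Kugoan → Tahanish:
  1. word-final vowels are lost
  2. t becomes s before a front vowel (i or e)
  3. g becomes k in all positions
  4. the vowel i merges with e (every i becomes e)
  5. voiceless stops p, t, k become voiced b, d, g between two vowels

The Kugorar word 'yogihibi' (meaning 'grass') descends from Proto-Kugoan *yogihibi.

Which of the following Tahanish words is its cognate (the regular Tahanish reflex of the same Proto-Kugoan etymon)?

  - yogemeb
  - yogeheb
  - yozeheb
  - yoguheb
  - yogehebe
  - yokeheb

Tahanish: start from *yogihibi.
  rule 1 (apocope): yogihibi → yogihib
  rule 2: no change — yogihib
  rule 3 (unconditioned shift): yogihib → yokihib
  rule 4 (vowel merger): yokihib → yokeheb
  rule 5 (intervocalic voicing): yokeheb → yogeheb
  ⇒ Tahanish yogeheb
Only 'yogeheb' matches the regular Tahanish development of *yogihibi.

yogeheb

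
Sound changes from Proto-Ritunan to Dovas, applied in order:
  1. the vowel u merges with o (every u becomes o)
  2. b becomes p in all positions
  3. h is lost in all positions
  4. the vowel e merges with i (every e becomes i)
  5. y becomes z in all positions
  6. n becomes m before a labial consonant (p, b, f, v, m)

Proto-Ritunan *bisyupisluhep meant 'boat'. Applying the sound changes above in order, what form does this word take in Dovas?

Dovas: start from *bisyupisluhep.
  rule 1 (vowel merger): bisyupisluhep → bisyopislohep
  rule 2 (unconditioned shift): bisyopislohep → pisyopislohep
  rule 3 (h-loss): pisyopislohep → pisyopisloep
  rule 4 (vowel merger): pisyopisloep → pisyopisloip
  rule 5 (unconditioned shift): pisyopisloip → piszopisloip
  rule 6: no change — piszopisloip
  ⇒ Dovas piszopisloip

piszopisloip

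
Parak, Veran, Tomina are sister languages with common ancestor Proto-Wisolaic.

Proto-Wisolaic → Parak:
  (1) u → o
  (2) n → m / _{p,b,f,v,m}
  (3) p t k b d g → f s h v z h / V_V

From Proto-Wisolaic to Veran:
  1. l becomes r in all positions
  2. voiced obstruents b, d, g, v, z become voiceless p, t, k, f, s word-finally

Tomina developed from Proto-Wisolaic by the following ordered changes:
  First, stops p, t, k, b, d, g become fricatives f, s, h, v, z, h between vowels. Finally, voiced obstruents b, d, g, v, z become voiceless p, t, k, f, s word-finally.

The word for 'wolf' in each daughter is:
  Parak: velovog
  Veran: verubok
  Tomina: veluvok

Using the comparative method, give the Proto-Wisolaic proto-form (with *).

*velubog

Position 3: Parak has l, Veran has r, Tomina has l. Parak preserves l here (none of its changes turn any other segment into l), so the proto-segment is *l.
Position 7: Parak has g, Veran has k, Tomina has k. Parak preserves g here (none of its changes turn any other segment into g), so the proto-segment is *g.
Continuing position by position gives *velubog; check it forward:
Parak: *velubog
  velubog → velobog   [vowel merger]
  velobog (rule 2 does not apply)
  velobog → velovog   [intervocalic lenition]
  giving Parak velovog.
Veran: *velubog > verubog > verubok  (by unconditioned shift, final devoicing)
Tomina: start from *velubog.
  rule 1 (intervocalic lenition): velubog → veluvog
  rule 2 (final devoicing): veluvog → veluvok
  ⇒ Tomina veluvok
*velubog is the unique common source.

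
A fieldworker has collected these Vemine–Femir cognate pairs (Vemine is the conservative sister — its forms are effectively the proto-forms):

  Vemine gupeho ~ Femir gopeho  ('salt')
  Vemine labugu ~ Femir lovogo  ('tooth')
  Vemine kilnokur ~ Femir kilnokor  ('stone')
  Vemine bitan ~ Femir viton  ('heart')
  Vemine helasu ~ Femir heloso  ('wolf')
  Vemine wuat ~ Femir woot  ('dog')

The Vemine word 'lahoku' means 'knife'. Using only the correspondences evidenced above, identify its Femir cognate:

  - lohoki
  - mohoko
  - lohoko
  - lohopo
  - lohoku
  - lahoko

helasu ~ heloso — Vemine a corresponds to Femir o after a consonant, before a consonant other than r, m, n, p, b, f, v.
labugu ~ lovogo, helasu ~ heloso — Vemine u corresponds to Femir o word-finally.
Applying these to Vemine 'lahoku':
  lahoku → lohoku   (a→o after a consonant, before a consonant other than r, m, n, p, b, f, v)
  lohoku → lohoko   (u→o word-finally)
So the Femir cognate is 'lohoko'.

lohoko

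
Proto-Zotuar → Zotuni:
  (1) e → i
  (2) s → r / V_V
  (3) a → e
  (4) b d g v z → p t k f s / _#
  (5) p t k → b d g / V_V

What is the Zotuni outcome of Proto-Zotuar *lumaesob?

lumeirop

Zotuni: *lumaesob > lumaisob > lumairob > lumeirob > lumeirop  (by vowel merger, rhotacism, vowel merger, final devoicing)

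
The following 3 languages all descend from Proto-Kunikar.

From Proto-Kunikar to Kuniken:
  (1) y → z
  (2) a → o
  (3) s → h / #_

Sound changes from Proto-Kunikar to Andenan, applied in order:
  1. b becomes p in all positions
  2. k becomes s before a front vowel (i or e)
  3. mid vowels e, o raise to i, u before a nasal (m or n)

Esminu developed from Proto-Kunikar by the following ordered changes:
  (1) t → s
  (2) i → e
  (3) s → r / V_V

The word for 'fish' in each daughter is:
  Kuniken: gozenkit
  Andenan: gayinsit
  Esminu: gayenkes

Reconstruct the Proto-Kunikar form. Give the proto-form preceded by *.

*gayenkit

Position 8: Kuniken has t, Andenan has t, Esminu has s. Kuniken preserves t here (none of its changes turn any other segment into t), so the proto-segment is *t.
Position 3: Kuniken has z, Andenan has y, Esminu has y. Andenan preserves y here (none of its changes turn any other segment into y), so the proto-segment is *y.
Position 2: Kuniken has o, Andenan has a, Esminu has a. Andenan preserves a here (none of its changes turn any other segment into a), so the proto-segment is *a.
Continuing position by position gives *gayenkit; check it forward:
Kuniken: *gayenkit > gazenkit > gozenkit  (by unconditioned shift, vowel merger)
Andenan: start from *gayenkit.
  rule 1: no change — gayenkit
  rule 2 (palatalisation): gayenkit → gayensit
  rule 3 (pre-nasal raising): gayensit → gayinsit
  ⇒ Andenan gayinsit
Esminu: start from *gayenkit.
  rule 1 (unconditioned shift): gayenkit → gayenkis
  rule 2 (vowel merger): gayenkis → gayenkes
  rule 3: no change — gayenkes
  ⇒ Esminu gayenkes
*gayenkit is the unique common source.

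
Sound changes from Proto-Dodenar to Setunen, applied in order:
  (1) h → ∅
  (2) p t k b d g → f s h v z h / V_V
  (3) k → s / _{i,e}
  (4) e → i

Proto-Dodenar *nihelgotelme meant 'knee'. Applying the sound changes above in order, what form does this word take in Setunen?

Setunen: *nihelgotelme > nielgotelme > nielgoselme > niilgosilmi  (by h-loss, intervocalic lenition, vowel merger)

niilgosilmi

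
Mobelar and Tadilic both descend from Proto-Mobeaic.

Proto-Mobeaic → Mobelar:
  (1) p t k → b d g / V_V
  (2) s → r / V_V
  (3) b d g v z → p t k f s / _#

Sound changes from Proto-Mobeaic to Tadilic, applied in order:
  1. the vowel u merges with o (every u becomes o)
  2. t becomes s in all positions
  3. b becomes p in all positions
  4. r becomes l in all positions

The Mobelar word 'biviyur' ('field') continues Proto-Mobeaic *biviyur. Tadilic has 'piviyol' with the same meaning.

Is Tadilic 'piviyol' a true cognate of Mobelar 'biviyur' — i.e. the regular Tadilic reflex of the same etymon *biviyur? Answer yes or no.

Derive the expected Tadilic reflex of *biviyur:
Tadilic: *biviyur
  biviyur → biviyor   [vowel merger]
  biviyor (rule 2 does not apply)
  biviyor → piviyor   [unconditioned shift]
  piviyor → piviyol   [unconditioned shift]
  giving Tadilic piviyol.
Tadilic 'piviyol' matches the regular reflex exactly, so the pair is cognate.

yes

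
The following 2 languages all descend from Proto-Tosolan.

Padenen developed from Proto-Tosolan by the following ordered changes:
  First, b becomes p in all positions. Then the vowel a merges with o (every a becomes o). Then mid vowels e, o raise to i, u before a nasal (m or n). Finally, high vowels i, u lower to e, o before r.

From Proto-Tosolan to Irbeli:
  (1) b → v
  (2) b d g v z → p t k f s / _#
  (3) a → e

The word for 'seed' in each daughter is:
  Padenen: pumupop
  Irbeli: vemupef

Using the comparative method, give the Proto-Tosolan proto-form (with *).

Position 6: Padenen has o, Irbeli has e. Taking the neighbouring segments as reconstructed: Padenen o could go back to *a or *o; Irbeli e could go back to *a or *e — the one source consistent with every daughter is *a.
Position 1: Padenen has p, Irbeli has v. Taking the neighbouring segments as reconstructed: Padenen p could go back to *p or *b; Irbeli v could go back to *b or *v — the one source consistent with every daughter is *b.
This points to *bamupab. Verify forward in each daughter:
Padenen: start from *bamupab.
  rule 1 (unconditioned shift): bamupab → pamupap
  rule 2 (vowel merger): pamupap → pomupop
  rule 3 (pre-nasal raising): pomupop → pumupop
  rule 4: no change — pumupop
  ⇒ Padenen pumupop
Irbeli: *bamupab
  bamupab → vamupav   [unconditioned shift]
  vamupav → vamupaf   [final devoicing]
  vamupaf → vemupef   [vowel merger]
  giving Irbeli vemupef.
Only *bamupab yields all of Padenen pumupop, Irbeli vemupef.

*bamupab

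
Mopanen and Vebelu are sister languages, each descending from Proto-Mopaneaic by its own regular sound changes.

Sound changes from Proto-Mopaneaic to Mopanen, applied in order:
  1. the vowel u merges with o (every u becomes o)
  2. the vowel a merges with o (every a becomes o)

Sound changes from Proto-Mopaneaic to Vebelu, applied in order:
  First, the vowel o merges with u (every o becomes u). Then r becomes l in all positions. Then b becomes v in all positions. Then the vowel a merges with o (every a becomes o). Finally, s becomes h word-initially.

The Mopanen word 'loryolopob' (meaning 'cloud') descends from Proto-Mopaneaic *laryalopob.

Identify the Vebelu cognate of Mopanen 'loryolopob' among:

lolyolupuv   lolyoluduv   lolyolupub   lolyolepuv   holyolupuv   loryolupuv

Vebelu: start from *laryalopob.
  rule 1 (vowel merger): laryalopob → laryalupub
  rule 2 (unconditioned shift): laryalupub → lalyalupub
  rule 3 (unconditioned shift): lalyalupub → lalyalupuv
  rule 4 (vowel merger): lalyalupuv → lolyolupuv
  rule 5: no change — lolyolupuv
  ⇒ Vebelu lolyolupuv
The other candidates each miss or misapply at least one Vebelu change.

lolyolupuv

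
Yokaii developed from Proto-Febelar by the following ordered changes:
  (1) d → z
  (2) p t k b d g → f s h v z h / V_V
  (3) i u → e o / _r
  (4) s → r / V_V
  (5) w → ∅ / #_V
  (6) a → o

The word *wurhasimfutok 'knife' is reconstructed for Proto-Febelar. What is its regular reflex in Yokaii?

orhorimfurok

Yokaii: start from *wurhasimfutok.
  rule 1: no change — wurhasimfutok
  rule 2 (intervocalic lenition): wurhasimfutok → wurhasimfusok
  rule 3 (pre-rhotic lowering): wurhasimfusok → worhasimfusok
  rule 4 (rhotacism): worhasimfusok → worharimfurok
  rule 5 (glide loss): worharimfurok → orharimfurok
  rule 6 (vowel merger): orharimfurok → orhorimfurok
  ⇒ Yokaii orhorimfurok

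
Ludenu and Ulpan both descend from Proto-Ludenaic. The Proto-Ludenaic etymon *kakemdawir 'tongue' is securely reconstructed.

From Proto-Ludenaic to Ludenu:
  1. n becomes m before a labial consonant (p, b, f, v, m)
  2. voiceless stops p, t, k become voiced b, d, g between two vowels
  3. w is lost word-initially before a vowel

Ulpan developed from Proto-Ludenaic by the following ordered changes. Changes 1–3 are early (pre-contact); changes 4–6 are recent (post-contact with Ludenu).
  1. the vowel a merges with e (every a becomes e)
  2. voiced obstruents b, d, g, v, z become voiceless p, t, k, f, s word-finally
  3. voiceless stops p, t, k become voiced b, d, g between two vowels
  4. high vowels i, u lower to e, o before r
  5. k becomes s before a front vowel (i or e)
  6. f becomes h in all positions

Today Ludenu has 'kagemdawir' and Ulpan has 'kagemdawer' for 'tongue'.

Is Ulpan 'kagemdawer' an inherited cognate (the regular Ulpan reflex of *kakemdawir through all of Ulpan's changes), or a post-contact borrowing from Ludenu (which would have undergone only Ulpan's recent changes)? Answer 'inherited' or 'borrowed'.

If inherited, *kakemdawir would pass through all of Ulpan's changes:
Ulpan: start from *kakemdawir.
  rule 1 (vowel merger): kakemdawir → kekemdewir
  rule 2: no change — kekemdewir
  rule 3 (intervocalic voicing): kekemdewir → kegemdewir
  rule 4 (pre-rhotic lowering): kegemdewir → kegemdewer
  rule 5 (palatalisation): kegemdewer → segemdewer
  rule 6: no change — segemdewer
  ⇒ Ulpan segemdewer
If borrowed from Ludenu 'kagemdawir' after the early changes, it would undergo only the recent ones:
  rule 4 (pre-rhotic lowering): kagemdawir → kagemdawer
  rule 5 (palatalisation): no change (kagemdawer)
  rule 6 (unconditioned shift): no change (kagemdawer)
  ⇒ as a loan: kagemdawer
Ulpan 'kagemdawer' matches the loan outcome 'kagemdawer', not the inherited 'segemdewer' — it skipped the early Ulpan changes, so it was borrowed from Ludenu.

borrowed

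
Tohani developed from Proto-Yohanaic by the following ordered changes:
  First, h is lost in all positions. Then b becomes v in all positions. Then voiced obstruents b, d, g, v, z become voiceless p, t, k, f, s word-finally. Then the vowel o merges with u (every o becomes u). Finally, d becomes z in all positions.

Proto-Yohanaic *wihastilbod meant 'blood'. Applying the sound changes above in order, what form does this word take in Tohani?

wiastilvut

Tohani: *wihastilbod > wiastilbod > wiastilvod > wiastilvot > wiastilvut  (by h-loss, unconditioned shift, final devoicing, vowel merger)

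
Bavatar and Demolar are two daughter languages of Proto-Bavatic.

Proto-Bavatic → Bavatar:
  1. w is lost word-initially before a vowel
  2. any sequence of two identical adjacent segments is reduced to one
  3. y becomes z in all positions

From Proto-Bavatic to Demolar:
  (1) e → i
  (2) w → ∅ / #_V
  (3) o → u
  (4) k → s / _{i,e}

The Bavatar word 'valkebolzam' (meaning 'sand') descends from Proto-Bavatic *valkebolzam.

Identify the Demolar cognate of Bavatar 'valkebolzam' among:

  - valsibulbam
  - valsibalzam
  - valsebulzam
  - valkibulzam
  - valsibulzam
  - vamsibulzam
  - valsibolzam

valsibulzam

Demolar: start from *valkebolzam.
  rule 1 (vowel merger): valkebolzam → valkibolzam
  rule 2: no change — valkibolzam
  rule 3 (vowel merger): valkibolzam → valkibulzam
  rule 4 (palatalisation): valkibulzam → valsibulzam
  ⇒ Demolar valsibulzam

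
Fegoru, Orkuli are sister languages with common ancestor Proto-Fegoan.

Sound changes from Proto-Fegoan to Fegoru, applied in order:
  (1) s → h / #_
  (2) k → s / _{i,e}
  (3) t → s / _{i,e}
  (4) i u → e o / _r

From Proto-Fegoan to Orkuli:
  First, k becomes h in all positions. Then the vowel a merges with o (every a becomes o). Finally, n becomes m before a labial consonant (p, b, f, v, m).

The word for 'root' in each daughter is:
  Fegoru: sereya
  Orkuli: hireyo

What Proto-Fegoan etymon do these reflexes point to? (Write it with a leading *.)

*kireya

Position 6: Fegoru has a, Orkuli has o. Fegoru preserves a here (none of its changes turn any other segment into a), so the proto-segment is *a.
Position 1: Fegoru has s, Orkuli has h. Taking the neighbouring segments as reconstructed: Fegoru s could go back to *t or *k; Orkuli h could go back to *k or *h — the one source consistent with every daughter is *k.
This points to *kireya. Verify forward in each daughter:
Fegoru: start from *kireya.
  rule 1: no change — kireya
  rule 2 (palatalisation): kireya → sireya
  rule 3: no change — sireya
  rule 4 (pre-rhotic lowering): sireya → sereya
  ⇒ Fegoru sereya
Orkuli: *kireya
  kireya → hireya   [unconditioned shift]
  hireya → hireyo   [vowel merger]
  hireyo (rule 3 does not apply)
  giving Orkuli hireyo.
Only *kireya yields all of Fegoru sereya, Orkuli hireyo.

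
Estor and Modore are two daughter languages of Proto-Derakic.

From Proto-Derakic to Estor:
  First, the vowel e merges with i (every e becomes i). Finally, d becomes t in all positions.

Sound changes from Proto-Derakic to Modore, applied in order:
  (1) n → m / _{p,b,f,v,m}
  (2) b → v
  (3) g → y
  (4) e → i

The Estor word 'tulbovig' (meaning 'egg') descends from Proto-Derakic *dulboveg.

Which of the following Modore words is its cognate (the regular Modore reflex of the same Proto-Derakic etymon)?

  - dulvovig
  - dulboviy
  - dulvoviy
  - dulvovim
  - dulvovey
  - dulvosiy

dulvoviy

Modore: start from *dulboveg.
  rule 1: no change — dulboveg
  rule 2 (unconditioned shift): dulboveg → dulvoveg
  rule 3 (unconditioned shift): dulvoveg → dulvovey
  rule 4 (vowel merger): dulvovey → dulvoviy
  ⇒ Modore dulvoviy
The other candidates each miss or misapply at least one Modore change.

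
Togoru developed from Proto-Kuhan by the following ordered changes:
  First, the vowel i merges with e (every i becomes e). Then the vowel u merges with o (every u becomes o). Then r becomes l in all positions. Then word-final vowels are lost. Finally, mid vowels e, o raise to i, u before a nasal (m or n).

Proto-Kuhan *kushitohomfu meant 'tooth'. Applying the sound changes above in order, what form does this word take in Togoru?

koshetohumf

Togoru: *kushitohomfu > kushetohomfu > koshetohomfo > koshetohomf > koshetohumf  (by vowel merger, vowel merger, apocope, pre-nasal raising)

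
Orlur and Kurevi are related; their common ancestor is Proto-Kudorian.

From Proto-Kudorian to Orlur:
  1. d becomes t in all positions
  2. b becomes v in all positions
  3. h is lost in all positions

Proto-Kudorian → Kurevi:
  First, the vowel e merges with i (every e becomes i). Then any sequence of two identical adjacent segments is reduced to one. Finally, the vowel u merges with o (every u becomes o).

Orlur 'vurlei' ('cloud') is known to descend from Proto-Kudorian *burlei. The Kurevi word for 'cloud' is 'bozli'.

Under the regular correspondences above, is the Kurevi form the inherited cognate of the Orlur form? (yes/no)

Derive the expected Kurevi reflex of *burlei:
Kurevi: *burlei > burlii > burli > borli  (by vowel merger, degemination, vowel merger)
The regular Kurevi reflex would be 'borli', but the attested form is 'bozli'. The correspondence is irregular, so they are not cognates (the Kurevi form has a different source).

no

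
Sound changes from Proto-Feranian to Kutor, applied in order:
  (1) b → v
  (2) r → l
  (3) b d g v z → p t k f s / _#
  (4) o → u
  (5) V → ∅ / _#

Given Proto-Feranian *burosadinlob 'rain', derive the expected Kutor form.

vulusadinluf

Kutor: start from *burosadinlob.
  rule 1 (unconditioned shift): burosadinlob → vurosadinlov
  rule 2 (unconditioned shift): vurosadinlov → vulosadinlov
  rule 3 (final devoicing): vulosadinlov → vulosadinlof
  rule 4 (vowel merger): vulosadinlof → vulusadinluf
  rule 5: no change — vulusadinluf
  ⇒ Kutor vulusadinluf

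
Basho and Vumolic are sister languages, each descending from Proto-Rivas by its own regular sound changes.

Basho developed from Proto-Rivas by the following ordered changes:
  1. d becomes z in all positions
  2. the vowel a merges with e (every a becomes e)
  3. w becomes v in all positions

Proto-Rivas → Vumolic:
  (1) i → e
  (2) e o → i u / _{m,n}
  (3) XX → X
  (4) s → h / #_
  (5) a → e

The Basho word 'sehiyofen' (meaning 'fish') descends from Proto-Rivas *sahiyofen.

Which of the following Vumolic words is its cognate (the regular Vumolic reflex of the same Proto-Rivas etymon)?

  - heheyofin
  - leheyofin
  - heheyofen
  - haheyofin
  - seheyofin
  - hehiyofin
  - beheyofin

heheyofin

Vumolic: *sahiyofen > saheyofen > saheyofin > haheyofin > heheyofin  (by vowel merger, pre-nasal raising, debuccalisation, vowel merger)
Only 'heheyofin' matches the regular Vumolic development of *sahiyofen.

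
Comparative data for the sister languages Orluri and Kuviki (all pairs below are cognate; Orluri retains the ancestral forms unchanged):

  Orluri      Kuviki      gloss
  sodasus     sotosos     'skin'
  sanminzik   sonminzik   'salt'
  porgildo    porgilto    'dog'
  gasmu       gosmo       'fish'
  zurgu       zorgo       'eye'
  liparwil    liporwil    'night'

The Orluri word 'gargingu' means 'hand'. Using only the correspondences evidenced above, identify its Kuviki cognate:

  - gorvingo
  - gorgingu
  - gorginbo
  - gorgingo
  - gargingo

gorgingo

liparwil ~ liporwil — Orluri a corresponds to Kuviki o after a consonant, before r.
gasmu ~ gosmo, zurgu ~ zorgo — Orluri u corresponds to Kuviki o word-finally.
Applying these to Orluri 'gargingu':
  gargingu → gorgingu   (a→o after a consonant, before r)
  gorgingu → gorgingo   (u→o word-finally)
So the Kuviki cognate is 'gorgingo'.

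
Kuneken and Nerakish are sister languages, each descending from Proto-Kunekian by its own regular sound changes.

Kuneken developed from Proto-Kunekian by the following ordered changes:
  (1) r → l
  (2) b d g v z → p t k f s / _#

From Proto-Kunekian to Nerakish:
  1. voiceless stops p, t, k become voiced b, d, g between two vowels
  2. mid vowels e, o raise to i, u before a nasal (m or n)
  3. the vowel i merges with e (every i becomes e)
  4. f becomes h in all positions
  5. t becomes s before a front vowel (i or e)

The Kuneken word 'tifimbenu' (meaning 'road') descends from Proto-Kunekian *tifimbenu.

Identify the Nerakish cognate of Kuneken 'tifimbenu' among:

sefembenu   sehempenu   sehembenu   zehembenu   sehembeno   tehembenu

Nerakish: *tifimbenu
  tifimbenu (rule 1 does not apply)
  tifimbenu → tifimbinu   [pre-nasal raising]
  tifimbinu → tefembenu   [vowel merger]
  tefembenu → tehembenu   [unconditioned shift]
  tehembenu → sehembenu   [palatalisation]
  giving Nerakish sehembenu.

sehembenu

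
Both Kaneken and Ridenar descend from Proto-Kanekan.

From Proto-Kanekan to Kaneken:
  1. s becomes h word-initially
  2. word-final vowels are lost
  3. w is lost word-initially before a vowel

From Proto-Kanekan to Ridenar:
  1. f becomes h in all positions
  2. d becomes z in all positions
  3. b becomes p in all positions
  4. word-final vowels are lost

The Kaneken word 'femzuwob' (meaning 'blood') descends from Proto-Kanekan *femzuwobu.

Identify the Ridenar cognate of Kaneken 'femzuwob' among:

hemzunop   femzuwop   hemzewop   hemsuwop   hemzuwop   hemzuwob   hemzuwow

hemzuwop

Ridenar: *femzuwobu
  femzuwobu → hemzuwobu   [unconditioned shift]
  hemzuwobu (rule 2 does not apply)
  hemzuwobu → hemzuwopu   [unconditioned shift]
  hemzuwopu → hemzuwop   [apocope]
  giving Ridenar hemzuwop.
The other candidates each miss or misapply at least one Ridenar change.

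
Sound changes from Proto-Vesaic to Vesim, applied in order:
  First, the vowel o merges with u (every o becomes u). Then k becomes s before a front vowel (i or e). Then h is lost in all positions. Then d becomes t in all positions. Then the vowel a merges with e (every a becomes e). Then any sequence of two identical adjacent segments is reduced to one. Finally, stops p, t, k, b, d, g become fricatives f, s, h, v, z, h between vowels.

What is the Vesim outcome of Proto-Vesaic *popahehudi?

Vesim: *popahehudi > pupahehudi > pupaeudi > pupaeuti > pupeeuti > pupeuti > pufeusi  (by vowel merger, h-loss, unconditioned shift, vowel merger, degemination, intervocalic lenition)

pufeusi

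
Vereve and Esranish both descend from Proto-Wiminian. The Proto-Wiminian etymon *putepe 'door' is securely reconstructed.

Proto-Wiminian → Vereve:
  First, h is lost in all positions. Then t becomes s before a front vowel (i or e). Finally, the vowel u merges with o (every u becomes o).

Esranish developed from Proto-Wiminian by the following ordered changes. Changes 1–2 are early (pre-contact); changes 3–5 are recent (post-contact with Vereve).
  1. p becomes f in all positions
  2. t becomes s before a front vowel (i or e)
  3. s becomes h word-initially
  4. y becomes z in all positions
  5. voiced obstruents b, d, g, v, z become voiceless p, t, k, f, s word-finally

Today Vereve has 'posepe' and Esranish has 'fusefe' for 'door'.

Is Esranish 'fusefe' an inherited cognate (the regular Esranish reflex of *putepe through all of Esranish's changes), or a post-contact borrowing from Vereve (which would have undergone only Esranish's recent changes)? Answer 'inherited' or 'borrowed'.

If inherited, *putepe would pass through all of Esranish's changes:
Esranish: *putepe
  putepe → futefe   [unconditioned shift]
  futefe → fusefe   [palatalisation]
  fusefe (rule 3 does not apply)
  fusefe (rule 4 does not apply)
  fusefe (rule 5 does not apply)
  giving Esranish fusefe.
If borrowed from Vereve 'posepe' after the early changes, it would undergo only the recent ones:
  rule 3 (debuccalisation): no change (posepe)
  rule 4 (unconditioned shift): no change (posepe)
  rule 5 (final devoicing): no change (posepe)
  ⇒ as a loan: posepe
Esranish 'fusefe' matches the inherited outcome exactly, so it is an inherited cognate, not a loan.

inherited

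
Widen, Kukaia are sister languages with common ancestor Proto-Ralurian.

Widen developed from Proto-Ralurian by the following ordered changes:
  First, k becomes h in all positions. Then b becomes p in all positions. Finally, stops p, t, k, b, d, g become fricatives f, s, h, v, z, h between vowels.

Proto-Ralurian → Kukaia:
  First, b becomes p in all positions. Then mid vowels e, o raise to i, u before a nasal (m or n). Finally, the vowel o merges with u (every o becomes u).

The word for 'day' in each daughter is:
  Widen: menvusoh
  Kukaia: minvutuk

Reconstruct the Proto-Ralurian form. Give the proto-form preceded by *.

*menvutok

Position 6: Widen has s, Kukaia has t. Kukaia preserves t here (none of its changes turn any other segment into t), so the proto-segment is *t.
Position 2: Widen has e, Kukaia has i. Widen preserves e here (none of its changes turn any other segment into e), so the proto-segment is *e.
Verify the candidate proto-form against each daughter:
Widen: *menvutok > menvutoh > menvusoh  (by unconditioned shift, intervocalic lenition)
Kukaia: start from *menvutok.
  rule 1: no change — menvutok
  rule 2 (pre-nasal raising): menvutok → minvutok
  rule 3 (vowel merger): minvutok → minvutuk
  ⇒ Kukaia minvutuk
Only *menvutok yields all of Widen menvusoh, Kukaia minvutuk.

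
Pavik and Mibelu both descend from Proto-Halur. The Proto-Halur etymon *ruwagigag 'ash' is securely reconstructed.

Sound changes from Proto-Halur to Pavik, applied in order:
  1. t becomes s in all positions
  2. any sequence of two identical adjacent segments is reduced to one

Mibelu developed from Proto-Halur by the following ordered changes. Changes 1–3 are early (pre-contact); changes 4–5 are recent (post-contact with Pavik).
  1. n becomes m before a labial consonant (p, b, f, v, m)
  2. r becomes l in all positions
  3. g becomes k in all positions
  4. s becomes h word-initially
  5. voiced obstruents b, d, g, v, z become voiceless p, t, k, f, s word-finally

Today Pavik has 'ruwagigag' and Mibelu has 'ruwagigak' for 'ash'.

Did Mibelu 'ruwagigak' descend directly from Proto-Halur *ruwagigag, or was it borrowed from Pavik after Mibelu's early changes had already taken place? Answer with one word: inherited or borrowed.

borrowed

If inherited, *ruwagigag would pass through all of Mibelu's changes:
Mibelu: *ruwagigag
  ruwagigag (rule 1 does not apply)
  ruwagigag → luwagigag   [unconditioned shift]
  luwagigag → luwakikak   [unconditioned shift]
  luwakikak (rule 4 does not apply)
  luwakikak (rule 5 does not apply)
  giving Mibelu luwakikak.
If borrowed from Pavik 'ruwagigag' after the early changes, it would undergo only the recent ones:
  rule 4 (debuccalisation): no change (ruwagigag)
  rule 5 (final devoicing): ruwagigag → ruwagigak
  ⇒ as a loan: ruwagigak
Mibelu 'ruwagigak' matches the loan outcome 'ruwagigak', not the inherited 'luwakikak' — it skipped the early Mibelu changes, so it was borrowed from Pavik.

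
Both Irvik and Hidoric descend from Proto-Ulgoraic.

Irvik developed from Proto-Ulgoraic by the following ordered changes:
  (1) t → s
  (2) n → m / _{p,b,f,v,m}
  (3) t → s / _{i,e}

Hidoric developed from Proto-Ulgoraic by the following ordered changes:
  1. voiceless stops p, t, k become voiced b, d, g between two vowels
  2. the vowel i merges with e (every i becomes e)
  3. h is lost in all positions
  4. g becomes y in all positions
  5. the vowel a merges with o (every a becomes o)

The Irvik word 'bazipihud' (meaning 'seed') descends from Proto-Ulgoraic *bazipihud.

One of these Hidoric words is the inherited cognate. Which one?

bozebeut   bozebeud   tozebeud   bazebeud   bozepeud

bozebeud

Hidoric: *bazipihud
  bazipihud → bazibihud   [intervocalic voicing]
  bazibihud → bazebehud   [vowel merger]
  bazebehud → bazebeud   [h-loss]
  bazebeud (rule 4 does not apply)
  bazebeud → bozebeud   [vowel merger]
  giving Hidoric bozebeud.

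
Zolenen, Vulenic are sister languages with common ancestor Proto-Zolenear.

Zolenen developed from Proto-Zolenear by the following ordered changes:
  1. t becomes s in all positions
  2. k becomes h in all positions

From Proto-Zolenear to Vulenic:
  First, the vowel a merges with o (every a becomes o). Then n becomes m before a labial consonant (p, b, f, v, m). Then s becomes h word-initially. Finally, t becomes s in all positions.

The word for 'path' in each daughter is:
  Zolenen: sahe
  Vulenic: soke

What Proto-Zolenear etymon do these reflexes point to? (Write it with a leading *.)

*take

Position 2: Zolenen has a, Vulenic has o. Zolenen preserves a here (none of its changes turn any other segment into a), so the proto-segment is *a.
Position 3: Zolenen has h, Vulenic has k. Vulenic preserves k here (none of its changes turn any other segment into k), so the proto-segment is *k.
Position 1: Zolenen has s, Vulenic has s. Taking the neighbouring segments as reconstructed: Zolenen s could go back to *t or *s; Vulenic s can only go back to *t — the one source consistent with every daughter is *t.
The remaining positions agree across the daughters. Check the candidate against every language:
Zolenen: start from *take.
  rule 1 (unconditioned shift): take → sake
  rule 2 (unconditioned shift): sake → sahe
  ⇒ Zolenen sahe
Vulenic: start from *take.
  rule 1 (vowel merger): take → toke
  rule 2: no change — toke
  rule 3: no change — toke
  rule 4 (unconditioned shift): toke → soke
  ⇒ Vulenic soke
*take is the unique common source.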